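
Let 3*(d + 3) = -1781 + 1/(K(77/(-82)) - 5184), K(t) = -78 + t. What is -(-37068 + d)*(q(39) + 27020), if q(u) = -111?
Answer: 1312185194193844/1294683 ≈ 1.0135e+9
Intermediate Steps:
d = -772494272/1294683 (d = -3 + (-1781 + 1/((-78 + 77/(-82)) - 5184))/3 = -3 + (-1781 + 1/((-78 + 77*(-1/82)) - 5184))/3 = -3 + (-1781 + 1/((-78 - 77/82) - 5184))/3 = -3 + (-1781 + 1/(-6473/82 - 5184))/3 = -3 + (-1781 + 1/(-431561/82))/3 = -3 + (-1781 - 82/431561)/3 = -3 + (⅓)*(-768610223/431561) = -3 - 768610223/1294683 = -772494272/1294683 ≈ -596.67)
-(-37068 + d)*(q(39) + 27020) = -(-37068 - 772494272/1294683)*(-111 + 27020) = -(-48763803716)*26909/1294683 = -1*(-1312185194193844/1294683) = 1312185194193844/1294683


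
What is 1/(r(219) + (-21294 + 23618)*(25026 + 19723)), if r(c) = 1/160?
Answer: 160/16639468161 ≈ 9.6157e-9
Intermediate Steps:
r(c) = 1/160
1/(r(219) + (-21294 + 23618)*(25026 + 19723)) = 1/(1/160 + (-21294 + 23618)*(25026 + 19723)) = 1/(1/160 + 2324*44749) = 1/(1/160 + 103996676) = 1/(16639468161/160) = 160/16639468161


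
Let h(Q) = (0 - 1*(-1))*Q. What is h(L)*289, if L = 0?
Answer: 0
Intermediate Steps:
h(Q) = Q (h(Q) = (0 + 1)*Q = 1*Q = Q)
h(L)*289 = 0*289 = 0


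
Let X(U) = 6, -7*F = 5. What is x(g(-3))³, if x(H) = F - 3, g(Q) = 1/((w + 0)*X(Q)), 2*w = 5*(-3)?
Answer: -17576/343 ≈ -51.242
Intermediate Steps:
w = -15/2 (w = (5*(-3))/2 = (½)*(-15) = -15/2 ≈ -7.5000)
F = -5/7 (F = -⅐*5 = -5/7 ≈ -0.71429)
g(Q) = -1/45 (g(Q) = 1/((-15/2 + 0)*6) = (⅙)/(-15/2) = -2/15*⅙ = -1/45)
x(H) = -26/7 (x(H) = -5/7 - 3 = -26/7)
x(g(-3))³ = (-26/7)³ = -17576/343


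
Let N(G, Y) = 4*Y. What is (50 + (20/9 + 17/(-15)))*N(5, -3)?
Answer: -9196/15 ≈ -613.07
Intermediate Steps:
(50 + (20/9 + 17/(-15)))*N(5, -3) = (50 + (20/9 + 17/(-15)))*(4*(-3)) = (50 + (20*(1/9) + 17*(-1/15)))*(-12) = (50 + (20/9 - 17/15))*(-12) = (50 + 49/45)*(-12) = (2299/45)*(-12) = -9196/15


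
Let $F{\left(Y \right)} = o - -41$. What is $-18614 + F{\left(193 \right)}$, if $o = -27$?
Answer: $-18600$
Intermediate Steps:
$F{\left(Y \right)} = 14$ ($F{\left(Y \right)} = -27 - -41 = -27 + 41 = 14$)
$-18614 + F{\left(193 \right)} = -18614 + 14 = -18600$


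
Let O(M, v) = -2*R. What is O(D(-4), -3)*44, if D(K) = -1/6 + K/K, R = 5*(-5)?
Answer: 2200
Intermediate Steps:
R = -25
D(K) = ⅚ (D(K) = -1*⅙ + 1 = -⅙ + 1 = ⅚)
O(M, v) = 50 (O(M, v) = -2*(-25) = 50)
O(D(-4), -3)*44 = 50*44 = 2200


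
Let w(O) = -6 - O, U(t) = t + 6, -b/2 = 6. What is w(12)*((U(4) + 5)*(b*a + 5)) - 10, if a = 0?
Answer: -1360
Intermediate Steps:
b = -12 (b = -2*6 = -12)
U(t) = 6 + t
w(12)*((U(4) + 5)*(b*a + 5)) - 10 = (-6 - 1*12)*(((6 + 4) + 5)*(-12*0 + 5)) - 10 = (-6 - 12)*((10 + 5)*(0 + 5)) - 10 = -270*5 - 10 = -18*75 - 10 = -1350 - 10 = -1360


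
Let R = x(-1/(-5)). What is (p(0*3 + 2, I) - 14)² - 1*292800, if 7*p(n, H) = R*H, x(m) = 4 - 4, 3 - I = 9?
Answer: -292604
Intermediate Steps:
I = -6 (I = 3 - 1*9 = 3 - 9 = -6)
x(m) = 0
R = 0
p(n, H) = 0 (p(n, H) = (0*H)/7 = (⅐)*0 = 0)
(p(0*3 + 2, I) - 14)² - 1*292800 = (0 - 14)² - 1*292800 = (-14)² - 292800 = 196 - 292800 = -292604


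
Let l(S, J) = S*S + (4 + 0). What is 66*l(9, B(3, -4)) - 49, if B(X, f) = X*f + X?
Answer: 5561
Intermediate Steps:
B(X, f) = X + X*f
l(S, J) = 4 + S**2 (l(S, J) = S**2 + 4 = 4 + S**2)
66*l(9, B(3, -4)) - 49 = 66*(4 + 9**2) - 49 = 66*(4 + 81) - 49 = 66*85 - 49 = 5610 - 49 = 5561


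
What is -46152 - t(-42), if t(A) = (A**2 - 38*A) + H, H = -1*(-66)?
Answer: -49578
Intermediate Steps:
H = 66
t(A) = 66 + A**2 - 38*A (t(A) = (A**2 - 38*A) + 66 = 66 + A**2 - 38*A)
-46152 - t(-42) = -46152 - (66 + (-42)**2 - 38*(-42)) = -46152 - (66 + 1764 + 1596) = -46152 - 1*3426 = -46152 - 3426 = -49578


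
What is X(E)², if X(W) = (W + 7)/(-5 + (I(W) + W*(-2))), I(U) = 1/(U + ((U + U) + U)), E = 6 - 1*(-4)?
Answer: 462400/998001 ≈ 0.46333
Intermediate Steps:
E = 10 (E = 6 + 4 = 10)
I(U) = 1/(4*U) (I(U) = 1/(U + (2*U + U)) = 1/(U + 3*U) = 1/(4*U))
X(W) = (7 + W)/(-5 - 2*W + 1/(4*W)) (X(W) = (W + 7)/(-5 + (1/(4*W) + W*(-2))) = (7 + W)/(-5 + (1/(4*W) - 2*W)) = (7 + W)/(-5 + (-2*W + 1/(4*W))) = (7 + W)/(-5 - 2*W + 1/(4*W)))
X(E)² = (-4*10*(7 + 10)/(-1 + 4*10*(5 + 2*10)))² = (-4*10*17/(-1 + 4*10*(5 + 20)))² = (-4*10*17/(-1 + 4*10*25))² = (-4*10*17/(-1 + 1000))² = (-4*10*17/999)² = (-4*10*1/999*17)² = (-680/999)² = 462400/998001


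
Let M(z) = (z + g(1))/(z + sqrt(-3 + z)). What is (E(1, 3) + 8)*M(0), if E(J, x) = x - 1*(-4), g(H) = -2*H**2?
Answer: 10*I*sqrt(3) ≈ 17.32*I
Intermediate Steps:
E(J, x) = 4 + x (E(J, x) = x + 4 = 4 + x)
M(z) = (-2 + z)/(z + sqrt(-3 + z)) (M(z) = (z - 2*1**2)/(z + sqrt(-3 + z)) = (z - 2*1)/(z + sqrt(-3 + z)) = (z - 2)/(z + sqrt(-3 + z)) = (-2 + z)/(z + sqrt(-3 + z)))
(E(1, 3) + 8)*M(0) = ((4 + 3) + 8)*((-2 + 0)/(0 + sqrt(-3 + 0))) = (7 + 8)*(-2/(0 + sqrt(-3))) = 15*(-2/(0 + I*sqrt(3))) = 15*(-2/(I*sqrt(3))) = 15*(-I*sqrt(3)/3*(-2)) = 15*(2*I*sqrt(3)/3) = 10*I*sqrt(3)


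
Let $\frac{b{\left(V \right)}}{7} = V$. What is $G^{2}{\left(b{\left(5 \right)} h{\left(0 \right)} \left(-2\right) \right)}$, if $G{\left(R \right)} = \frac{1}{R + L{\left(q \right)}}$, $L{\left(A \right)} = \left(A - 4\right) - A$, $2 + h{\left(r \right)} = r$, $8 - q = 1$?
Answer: $\frac{1}{18496} \approx 5.4066 \cdot 10^{-5}$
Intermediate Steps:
$q = 7$ ($q = 8 - 1 = 7$)
$h{\left(r \right)} = -2 + r$
$L{\left(A \right)} = -4$ ($L{\left(A \right)} = \left(-4 + A\right) - A = -4$)
$b{\left(V \right)} = 7 V$
$G{\left(R \right)} = \frac{1}{-4 + R}$ ($G{\left(R \right)} = \frac{1}{R - 4} = \frac{1}{-4 + R}$)
$G^{2}{\left(b{\left(5 \right)} h{\left(0 \right)} \left(-2\right) \right)} = \left(\frac{1}{-4 + 7 \cdot 5 \left(-2 + 0\right) \left(-2\right)}\right)^{2} = \left(\frac{1}{-4 + 35 \left(-2\right) \left(-2\right)}\right)^{2} = \left(\frac{1}{-4 - -140}\right)^{2} = \left(\frac{1}{-4 + 140}\right)^{2} = \left(\frac{1}{136}\right)^{2} = \frac{1}{18496}$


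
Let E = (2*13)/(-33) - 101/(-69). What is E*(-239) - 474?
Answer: -160791/253 ≈ -635.54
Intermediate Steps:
E = 171/253 (E = 26*(-1/33) - 101*(-1/69) = -26/33 + 101/69 = 171/253 ≈ 0.67589)
E*(-239) - 474 = (171/253)*(-239) - 474 = -40869/253 - 474 = -160791/253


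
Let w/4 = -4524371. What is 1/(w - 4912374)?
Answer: -1/23009858 ≈ -4.3460e-8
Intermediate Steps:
w = -18097484 (w = 4*(-4524371) = -18097484)
1/(w - 4912374) = 1/(-18097484 - 4912374) = 1/(-23009858) = -1/23009858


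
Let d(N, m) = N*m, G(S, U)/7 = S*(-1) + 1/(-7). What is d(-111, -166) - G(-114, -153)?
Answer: 17629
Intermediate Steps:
G(S, U) = -1 - 7*S (G(S, U) = 7*(S*(-1) + 1/(-7)) = 7*(-S - ⅐) = 7*(-⅐ - S) = -1 - 7*S)
d(-111, -166) - G(-114, -153) = -111*(-166) - (-1 - 7*(-114)) = 18426 - (-1 + 798) = 18426 - 1*797 = 18426 - 797 = 17629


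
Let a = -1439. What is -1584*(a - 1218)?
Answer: 4208688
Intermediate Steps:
-1584*(a - 1218) = -1584*(-1439 - 1218) = -1584*(-2657) = 4208688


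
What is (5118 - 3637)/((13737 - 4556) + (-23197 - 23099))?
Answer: -1481/37115 ≈ -0.039903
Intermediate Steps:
(5118 - 3637)/((13737 - 4556) + (-23197 - 23099)) = 1481/(9181 - 46296) = 1481/(-37115) = 1481*(-1/37115) = -1481/37115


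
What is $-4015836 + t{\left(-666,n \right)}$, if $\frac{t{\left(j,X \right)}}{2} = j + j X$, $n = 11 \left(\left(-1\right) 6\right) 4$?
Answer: $-3665520$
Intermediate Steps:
$n = -264$ ($n = 11 \left(-6\right) 4 = \left(-66\right) 4 = -264$)
$t{\left(j,X \right)} = 2 j + 2 X j$ ($t{\left(j,X \right)} = 2 \left(j + j X\right) = 2 \left(j + X j\right) = 2 j + 2 X j$)
$-4015836 + t{\left(-666,n \right)} = -4015836 + 2 \left(-666\right) \left(1 - 264\right) = -4015836 + 2 \left(-666\right) \left(-263\right) = -4015836 + 350316 = -3665520$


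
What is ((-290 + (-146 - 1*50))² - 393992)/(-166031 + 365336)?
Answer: -1532/1935 ≈ -0.79173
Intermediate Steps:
((-290 + (-146 - 1*50))² - 393992)/(-166031 + 365336) = ((-290 + (-146 - 50))² - 393992)/199305 = ((-290 - 196)² - 393992)*(1/199305) = ((-486)² - 393992)*(1/199305) = (236196 - 393992)*(1/199305) = -157796*1/199305 = -1532/1935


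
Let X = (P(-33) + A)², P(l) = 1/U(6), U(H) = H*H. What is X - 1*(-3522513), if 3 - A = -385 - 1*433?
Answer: 5438793097/1296 ≈ 4.1966e+6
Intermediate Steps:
U(H) = H²
A = 821 (A = 3 - (-385 - 1*433) = 3 - (-385 - 433) = 3 - 1*(-818) = 3 + 818 = 821)
P(l) = 1/36 (P(l) = 1/(6²) = 1/36)
X = 873616249/1296 (X = (1/36 + 821)² = (29557/36)² = 873616249/1296 ≈ 6.7409e+5)
X - 1*(-3522513) = 873616249/1296 - 1*(-3522513) = 873616249/1296 + 3522513 = 5438793097/1296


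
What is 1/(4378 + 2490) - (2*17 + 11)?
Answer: -309059/6868 ≈ -45.000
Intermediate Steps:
1/(4378 + 2490) - (2*17 + 11) = 1/6868 - (34 + 11) = 1/6868 - 1*45 = 1/6868 - 45 = -309059/6868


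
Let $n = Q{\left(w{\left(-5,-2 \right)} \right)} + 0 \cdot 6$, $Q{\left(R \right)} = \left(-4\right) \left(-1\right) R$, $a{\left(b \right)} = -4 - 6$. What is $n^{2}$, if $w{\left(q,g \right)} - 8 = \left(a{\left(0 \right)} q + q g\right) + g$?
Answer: $69696$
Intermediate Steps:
$a{\left(b \right)} = -10$ ($a{\left(b \right)} = -4 - 6 = -10$)
$w{\left(q,g \right)} = 8 + g - 10 q + g q$ ($w{\left(q,g \right)} = 8 + \left(\left(- 10 q + q g\right) + g\right) = 8 + \left(\left(- 10 q + g q\right) + g\right) = 8 + \left(g - 10 q + g q\right) = 8 + g - 10 q + g q$)
$Q{\left(R \right)} = 4 R$
$n = 264$ ($n = 4 \left(8 - 2 - -50 - -10\right) + 0 \cdot 6 = 4 \left(8 - 2 + 50 + 10\right) + 0 = 4 \cdot 66 + 0 = 264 + 0 = 264$)
$n^{2} = 264^{2} = 69696$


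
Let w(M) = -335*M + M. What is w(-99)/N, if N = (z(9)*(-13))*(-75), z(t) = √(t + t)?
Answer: 1837*√2/325 ≈ 7.9936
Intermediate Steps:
z(t) = √2*√t (z(t) = √(2*t) = √2*√t)
w(M) = -334*M
N = 2925*√2 (N = ((√2*√9)*(-13))*(-75) = ((√2*3)*(-13))*(-75) = ((3*√2)*(-13))*(-75) = -39*√2*(-75) = 2925*√2 ≈ 4136.6)
w(-99)/N = (-334*(-99))/((2925*√2)) = 33066*(√2/5850) = 1837*√2/325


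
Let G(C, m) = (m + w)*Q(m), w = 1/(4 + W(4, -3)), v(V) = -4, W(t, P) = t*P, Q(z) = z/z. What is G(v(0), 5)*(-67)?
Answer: -2613/8 ≈ -326.63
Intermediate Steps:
Q(z) = 1
W(t, P) = P*t
w = -⅛ (w = 1/(4 - 3*4) = 1/(4 - 12) = 1/(-8) = -⅛ ≈ -0.12500)
G(C, m) = -⅛ + m (G(C, m) = (m - ⅛)*1 = (-⅛ + m)*1 = -⅛ + m)
G(v(0), 5)*(-67) = (-⅛ + 5)*(-67) = (39/8)*(-67) = -2613/8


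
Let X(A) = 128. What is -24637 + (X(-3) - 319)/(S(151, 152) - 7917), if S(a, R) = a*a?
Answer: -366697299/14884 ≈ -24637.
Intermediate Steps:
S(a, R) = a²
-24637 + (X(-3) - 319)/(S(151, 152) - 7917) = -24637 + (128 - 319)/(151² - 7917) = -24637 - 191/(22801 - 7917) = -24637 - 191/14884 = -366697299/14884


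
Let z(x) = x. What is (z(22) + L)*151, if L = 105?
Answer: 19177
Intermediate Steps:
(z(22) + L)*151 = (22 + 105)*151 = 127*151 = 19177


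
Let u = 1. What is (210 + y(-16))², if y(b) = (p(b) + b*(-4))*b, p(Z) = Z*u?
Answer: 311364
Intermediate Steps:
p(Z) = Z (p(Z) = Z*1 = Z)
y(b) = -3*b² (y(b) = (b + b*(-4))*b = (b - 4*b)*b = (-3*b)*b = -3*b²)
(210 + y(-16))² = (210 - 3*(-16)²)² = (210 - 3*256)² = (210 - 768)² = (-558)² = 311364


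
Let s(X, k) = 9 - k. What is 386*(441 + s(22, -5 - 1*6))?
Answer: 177946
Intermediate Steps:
386*(441 + s(22, -5 - 1*6)) = 386*(441 + (9 - (-5 - 1*6))) = 386*(441 + (9 - (-5 - 6))) = 386*(441 + (9 - 1*(-11))) = 386*(441 + (9 + 11)) = 386*(441 + 20) = 386*461 = 177946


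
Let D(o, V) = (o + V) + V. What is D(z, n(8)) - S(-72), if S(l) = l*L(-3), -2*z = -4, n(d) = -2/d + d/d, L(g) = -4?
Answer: -569/2 ≈ -284.50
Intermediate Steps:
n(d) = 1 - 2/d (n(d) = -2/d + 1 = 1 - 2/d)
z = 2 (z = -½*(-4) = 2)
S(l) = -4*l (S(l) = l*(-4) = -4*l)
D(o, V) = o + 2*V (D(o, V) = (V + o) + V = o + 2*V)
D(z, n(8)) - S(-72) = (2 + 2*((-2 + 8)/8)) - (-4)*(-72) = (2 + 2*((⅛)*6)) - 1*288 = (2 + 2*(¾)) - 288 = (2 + 3/2) - 288 = 7/2 - 288 = -569/2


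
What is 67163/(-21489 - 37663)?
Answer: -67163/59152 ≈ -1.1354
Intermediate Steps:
67163/(-21489 - 37663) = 67163/(-59152) = 67163*(-1/59152) = -67163/59152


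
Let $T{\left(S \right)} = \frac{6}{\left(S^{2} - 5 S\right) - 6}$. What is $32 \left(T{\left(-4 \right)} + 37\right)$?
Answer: $\frac{5952}{5} \approx 1190.4$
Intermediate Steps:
$T{\left(S \right)} = \frac{6}{-6 + S^{2} - 5 S}$
$32 \left(T{\left(-4 \right)} + 37\right) = 32 \left(\frac{6}{-6 + \left(-4\right)^{2} - -20} + 37\right) = 32 \left(\frac{6}{-6 + 16 + 20} + 37\right) = 32 \left(\frac{6}{30} + 37\right) = 32 \left(6 \cdot \frac{1}{30} + 37\right) = 32 \left(\frac{1}{5} + 37\right) = 32 \cdot \frac{186}{5} = \frac{5952}{5}$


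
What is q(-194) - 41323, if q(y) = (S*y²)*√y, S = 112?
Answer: -41323 + 4215232*I*√194 ≈ -41323.0 + 5.8711e+7*I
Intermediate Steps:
q(y) = 112*y^(5/2) (q(y) = (112*y²)*√y = 112*y^(5/2))
q(-194) - 41323 = 112*(-194)^(5/2) - 41323 = 112*(37636*I*√194) - 41323 = 4215232*I*√194 - 41323 = -41323 + 4215232*I*√194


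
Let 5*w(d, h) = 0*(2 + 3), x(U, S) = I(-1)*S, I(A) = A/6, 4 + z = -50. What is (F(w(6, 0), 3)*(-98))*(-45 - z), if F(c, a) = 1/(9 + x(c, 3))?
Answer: -1764/17 ≈ -103.76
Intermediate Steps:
z = -54 (z = -4 - 50 = -54)
I(A) = A/6 (I(A) = A*(1/6) = A/6)
x(U, S) = -S/6 (x(U, S) = ((1/6)*(-1))*S = -S/6)
w(d, h) = 0 (w(d, h) = (0*(2 + 3))/5 = (0*5)/5 = (1/5)*0 = 0)
F(c, a) = 2/17 (F(c, a) = 1/(9 - 1/6*3) = 1/(9 - 1/2) = 1/(17/2) = 2/17)
(F(w(6, 0), 3)*(-98))*(-45 - z) = ((2/17)*(-98))*(-45 - 1*(-54)) = -196*(-45 + 54)/17 = -196/17*9 = -1764/17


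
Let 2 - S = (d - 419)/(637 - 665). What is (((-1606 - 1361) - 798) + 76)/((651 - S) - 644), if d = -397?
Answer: -25823/239 ≈ -108.05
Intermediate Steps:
S = -190/7 (S = 2 - (-397 - 419)/(637 - 665) = 2 - (-816)/(-28) = 2 - (-816)*(-1)/28 = 2 - 1*204/7 = 2 - 204/7 = -190/7 ≈ -27.143)
(((-1606 - 1361) - 798) + 76)/((651 - S) - 644) = (((-1606 - 1361) - 798) + 76)/((651 - 1*(-190/7)) - 644) = ((-2967 - 798) + 76)/((651 + 190/7) - 644) = (-3765 + 76)/(4747/7 - 644) = -3689/239/7 = -3689*7/239 = -25823/239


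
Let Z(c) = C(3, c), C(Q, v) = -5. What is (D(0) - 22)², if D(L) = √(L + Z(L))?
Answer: (22 - I*√5)² ≈ 479.0 - 98.387*I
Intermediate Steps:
Z(c) = -5
D(L) = √(-5 + L) (D(L) = √(L - 5) = √(-5 + L))
(D(0) - 22)² = (√(-5 + 0) - 22)² = (√(-5) - 22)² = (I*√5 - 22)² = (-22 + I*√5)²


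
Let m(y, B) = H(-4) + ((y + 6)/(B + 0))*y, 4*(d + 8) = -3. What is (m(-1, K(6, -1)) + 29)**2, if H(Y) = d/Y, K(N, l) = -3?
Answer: 2486929/2304 ≈ 1079.4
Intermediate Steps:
d = -35/4 (d = -8 + (1/4)*(-3) = -8 - 3/4 = -35/4 ≈ -8.7500)
H(Y) = -35/(4*Y)
m(y, B) = 35/16 + y*(6 + y)/B (m(y, B) = -35/4/(-4) + ((y + 6)/(B + 0))*y = -35/4*(-1/4) + ((6 + y)/B)*y = 35/16 + ((6 + y)/B)*y = 35/16 + y*(6 + y)/B)
(m(-1, K(6, -1)) + 29)**2 = (((-1)**2 + 6*(-1) + (35/16)*(-3))/(-3) + 29)**2 = (-(1 - 6 - 105/16)/3 + 29)**2 = (-1/3*(-185/16) + 29)**2 = (185/48 + 29)**2 = (1577/48)**2 = 2486929/2304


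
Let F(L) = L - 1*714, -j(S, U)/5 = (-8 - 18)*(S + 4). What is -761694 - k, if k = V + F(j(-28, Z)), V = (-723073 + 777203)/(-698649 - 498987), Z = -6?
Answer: -453820182415/598818 ≈ -7.5786e+5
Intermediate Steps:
j(S, U) = 520 + 130*S (j(S, U) = -5*(-8 - 18)*(S + 4) = -(-130)*(4 + S) = -5*(-104 - 26*S) = 520 + 130*S)
F(L) = -714 + L (F(L) = L - 714 = -714 + L)
V = -27065/598818 (V = 54130/(-1197636) = 54130*(-1/1197636) = -27065/598818 ≈ -0.045197)
k = -2295895277/598818 (k = -27065/598818 + (-714 + (520 + 130*(-28))) = -27065/598818 + (-714 + (520 - 3640)) = -27065/598818 + (-714 - 3120) = -27065/598818 - 3834 = -2295895277/598818 ≈ -3834.0)
-761694 - k = -761694 - 1*(-2295895277/598818) = -761694 + 2295895277/598818 = -453820182415/598818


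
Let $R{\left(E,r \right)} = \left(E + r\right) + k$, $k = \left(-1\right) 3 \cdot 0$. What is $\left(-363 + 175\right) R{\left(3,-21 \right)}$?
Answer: $3384$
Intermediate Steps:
$k = 0$ ($k = \left(-3\right) 0 = 0$)
$R{\left(E,r \right)} = E + r$ ($R{\left(E,r \right)} = \left(E + r\right) + 0 = E + r$)
$\left(-363 + 175\right) R{\left(3,-21 \right)} = \left(-363 + 175\right) \left(3 - 21\right) = \left(-188\right) \left(-18\right) = 3384$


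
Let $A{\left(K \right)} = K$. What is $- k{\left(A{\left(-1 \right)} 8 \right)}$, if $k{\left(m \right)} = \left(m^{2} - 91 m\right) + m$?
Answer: $-784$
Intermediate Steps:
$k{\left(m \right)} = m^{2} - 90 m$
$- k{\left(A{\left(-1 \right)} 8 \right)} = - \left(-1\right) 8 \left(-90 - 8\right) = - \left(-8\right) \left(-90 - 8\right) = - \left(-8\right) \left(-98\right) = \left(-1\right) 784 = -784$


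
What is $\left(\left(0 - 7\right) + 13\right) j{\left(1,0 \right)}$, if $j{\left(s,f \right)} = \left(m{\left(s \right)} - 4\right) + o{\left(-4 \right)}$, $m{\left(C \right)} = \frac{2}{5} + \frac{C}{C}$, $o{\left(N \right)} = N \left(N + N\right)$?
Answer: $\frac{882}{5} \approx 176.4$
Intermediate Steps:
$o{\left(N \right)} = 2 N^{2}$ ($o{\left(N \right)} = N 2 N = 2 N^{2}$)
$m{\left(C \right)} = \frac{7}{5}$ ($m{\left(C \right)} = 2 \cdot \frac{1}{5} + 1 = \frac{2}{5} + 1 = \frac{7}{5}$)
$j{\left(s,f \right)} = \frac{147}{5}$ ($j{\left(s,f \right)} = \left(\frac{7}{5} - 4\right) + 2 \left(-4\right)^{2} = - \frac{13}{5} + 2 \cdot 16 = - \frac{13}{5} + 32 = \frac{147}{5}$)
$\left(\left(0 - 7\right) + 13\right) j{\left(1,0 \right)} = \left(\left(0 - 7\right) + 13\right) \frac{147}{5} = \left(-7 + 13\right) \frac{147}{5} = 6 \cdot \frac{147}{5} = \frac{882}{5}$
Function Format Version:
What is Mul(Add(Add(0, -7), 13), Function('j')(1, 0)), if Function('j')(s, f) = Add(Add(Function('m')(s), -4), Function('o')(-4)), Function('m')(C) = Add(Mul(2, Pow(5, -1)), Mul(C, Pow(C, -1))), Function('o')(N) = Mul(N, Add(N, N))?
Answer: Rational(882, 5) ≈ 176.40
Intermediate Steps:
Function('o')(N) = Mul(2, Pow(N, 2)) (Function('o')(N) = Mul(N, Mul(2, N)) = Mul(2, Pow(N, 2)))
Function('m')(C) = Rational(7, 5) (Function('m')(C) = Add(Mul(2, Rational(1, 5)), 1) = Add(Rational(2, 5), 1) = Rational(7, 5))
Function('j')(s, f) = Rational(147, 5) (Function('j')(s, f) = Add(Add(Rational(7, 5), -4), Mul(2, Pow(-4, 2))) = Add(Rational(-13, 5), Mul(2, 16)) = Add(Rational(-13, 5), 32) = Rational(147, 5))
Mul(Add(Add(0, -7), 13), Function('j')(1, 0)) = Mul(Add(Add(0, -7), 13), Rational(147, 5)) = Mul(Add(-7, 13), Rational(147, 5)) = Mul(6, Rational(147, 5)) = Rational(882, 5)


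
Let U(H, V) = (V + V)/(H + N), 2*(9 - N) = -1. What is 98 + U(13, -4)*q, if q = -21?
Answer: 1582/15 ≈ 105.47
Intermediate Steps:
N = 19/2 (N = 9 - ½*(-1) = 9 + ½ = 19/2 ≈ 9.5000)
U(H, V) = 2*V/(19/2 + H) (U(H, V) = (V + V)/(H + 19/2) = (2*V)/(19/2 + H) = 2*V/(19/2 + H))
98 + U(13, -4)*q = 98 + (4*(-4)/(19 + 2*13))*(-21) = 98 + (4*(-4)/(19 + 26))*(-21) = 98 + (4*(-4)/45)*(-21) = 98 + (4*(-4)*(1/45))*(-21) = 98 - 16/45*(-21) = 98 + 112/15 = 1582/15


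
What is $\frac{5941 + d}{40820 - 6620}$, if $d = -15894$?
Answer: $- \frac{9953}{34200} \approx -0.29102$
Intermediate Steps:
$\frac{5941 + d}{40820 - 6620} = \frac{5941 - 15894}{40820 - 6620} = - \frac{9953}{34200}$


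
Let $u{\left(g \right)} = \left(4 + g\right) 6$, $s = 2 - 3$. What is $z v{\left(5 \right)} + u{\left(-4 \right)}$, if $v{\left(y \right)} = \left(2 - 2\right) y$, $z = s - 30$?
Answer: $0$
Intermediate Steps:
$s = -1$ ($s = 2 - 3 = -1$)
$z = -31$ ($z = -1 - 30 = -31$)
$u{\left(g \right)} = 24 + 6 g$
$v{\left(y \right)} = 0$ ($v{\left(y \right)} = 0 y = 0$)
$z v{\left(5 \right)} + u{\left(-4 \right)} = \left(-31\right) 0 + \left(24 + 6 \left(-4\right)\right) = 0 + \left(24 - 24\right) = 0 + 0 = 0$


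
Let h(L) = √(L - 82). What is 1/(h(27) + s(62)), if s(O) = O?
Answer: 62/3899 - I*√55/3899 ≈ 0.015902 - 0.0019021*I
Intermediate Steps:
h(L) = √(-82 + L)
1/(h(27) + s(62)) = 1/(√(-82 + 27) + 62) = 1/(√(-55) + 62) = 1/(I*√55 + 62) = 1/(62 + I*√55)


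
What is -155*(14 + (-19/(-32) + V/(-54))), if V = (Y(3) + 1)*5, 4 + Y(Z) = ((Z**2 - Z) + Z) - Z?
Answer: -639065/288 ≈ -2219.0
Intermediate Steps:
Y(Z) = -4 + Z**2 - Z (Y(Z) = -4 + (((Z**2 - Z) + Z) - Z) = -4 + (Z**2 - Z) = -4 + Z**2 - Z)
V = 15 (V = ((-4 + 3**2 - 1*3) + 1)*5 = ((-4 + 9 - 3) + 1)*5 = (2 + 1)*5 = 3*5 = 15)
-155*(14 + (-19/(-32) + V/(-54))) = -155*(14 + (-19/(-32) + 15/(-54))) = -155*(14 + (-19*(-1/32) + 15*(-1/54))) = -155*(14 + (19/32 - 5/18)) = -155*(14 + 91/288) = -155*4123/288 = -639065/288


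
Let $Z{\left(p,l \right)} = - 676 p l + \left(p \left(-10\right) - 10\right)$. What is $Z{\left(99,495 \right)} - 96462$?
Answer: $-33224842$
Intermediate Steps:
$Z{\left(p,l \right)} = -10 - 10 p - 676 l p$ ($Z{\left(p,l \right)} = - 676 l p - \left(10 + 10 p\right) = -10 - 10 p - 676 l p$)
$Z{\left(99,495 \right)} - 96462 = \left(-10 - 990 - 334620 \cdot 99\right) - 96462 = \left(-10 - 990 - 33127380\right) - 96462 = -33128380 - 96462 = -33224842$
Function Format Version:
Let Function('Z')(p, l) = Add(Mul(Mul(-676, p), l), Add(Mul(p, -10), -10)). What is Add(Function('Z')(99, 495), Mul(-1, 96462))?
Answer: -33224842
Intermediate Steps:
Function('Z')(p, l) = Add(-10, Mul(-10, p), Mul(-676, l, p)) (Function('Z')(p, l) = Add(Mul(-676, l, p), Add(Mul(-10, p), -10)) = Add(Mul(-676, l, p), Add(-10, Mul(-10, p))) = Add(-10, Mul(-10, p), Mul(-676, l, p)))
Add(Function('Z')(99, 495), Mul(-1, 96462)) = Add(Add(-10, Mul(-10, 99), Mul(-676, 495, 99)), Mul(-1, 96462)) = Add(Add(-10, -990, -33127380), -96462) = Add(-33128380, -96462) = -33224842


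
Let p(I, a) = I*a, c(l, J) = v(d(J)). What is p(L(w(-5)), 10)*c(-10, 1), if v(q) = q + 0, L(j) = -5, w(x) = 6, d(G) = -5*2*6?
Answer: 3000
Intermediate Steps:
d(G) = -60 (d(G) = -10*6 = -60)
v(q) = q
c(l, J) = -60
p(L(w(-5)), 10)*c(-10, 1) = -5*10*(-60) = -50*(-60) = 3000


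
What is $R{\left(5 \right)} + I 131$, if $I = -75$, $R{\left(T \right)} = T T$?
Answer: $-9800$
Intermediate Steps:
$R{\left(T \right)} = T^{2}$
$R{\left(5 \right)} + I 131 = 5^{2} - 9825 = 25 - 9825 = -9800$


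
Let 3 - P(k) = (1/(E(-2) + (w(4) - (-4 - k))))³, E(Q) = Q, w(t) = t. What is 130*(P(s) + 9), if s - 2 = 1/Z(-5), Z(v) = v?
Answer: 7117030/4563 ≈ 1559.7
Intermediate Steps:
s = 9/5 (s = 2 + 1/(-5) = 2 - ⅕ = 9/5 ≈ 1.8000)
P(k) = 3 - 1/(6 + k)³ (P(k) = 3 - (1/(-2 + (4 - (-4 - k))))³ = 3 - (1/(-2 + (4 + (4 + k))))³ = 3 - (1/(-2 + (8 + k)))³ = 3 - (1/(6 + k))³ = 3 - 1/(6 + k)³)
130*(P(s) + 9) = 130*((3 - 1/(6 + 9/5)³) + 9) = 130*((3 - 1/(39/5)³) + 9) = 130*((3 - 1*125/59319) + 9) = 130*((3 - 125/59319) + 9) = 130*(177832/59319 + 9) = 130*(711703/59319) = 7117030/4563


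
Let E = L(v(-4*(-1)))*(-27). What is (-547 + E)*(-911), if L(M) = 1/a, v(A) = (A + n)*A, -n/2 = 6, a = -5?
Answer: 2466988/5 ≈ 4.9340e+5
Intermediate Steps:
n = -12 (n = -2*6 = -12)
v(A) = A*(-12 + A) (v(A) = (A - 12)*A = (-12 + A)*A = A*(-12 + A))
L(M) = -1/5 (L(M) = 1/(-5) = -1/5)
E = 27/5 (E = -1/5*(-27) = 27/5 ≈ 5.4000)
(-547 + E)*(-911) = (-547 + 27/5)*(-911) = -2708/5*(-911) = 2466988/5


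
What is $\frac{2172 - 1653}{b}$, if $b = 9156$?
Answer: $\frac{173}{3052} \approx 0.056684$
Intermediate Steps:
$\frac{2172 - 1653}{b} = \frac{2172 - 1653}{9156} = 519 \cdot \frac{1}{9156} = \frac{173}{3052}$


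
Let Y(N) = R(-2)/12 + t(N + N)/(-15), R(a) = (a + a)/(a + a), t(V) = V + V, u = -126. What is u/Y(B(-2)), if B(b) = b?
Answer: -7560/37 ≈ -204.32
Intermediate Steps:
t(V) = 2*V
R(a) = 1 (R(a) = (2*a)/((2*a)) = (2*a)*(1/(2*a)) = 1)
Y(N) = 1/12 - 4*N/15 (Y(N) = 1/12 + (2*(N + N))/(-15) = 1*(1/12) + (2*(2*N))*(-1/15) = 1/12 + (4*N)*(-1/15) = 1/12 - 4*N/15)
u/Y(B(-2)) = -126/(1/12 - 4/15*(-2)) = -126/(1/12 + 8/15) = -126/37/60 = -126*60/37 = -7560/37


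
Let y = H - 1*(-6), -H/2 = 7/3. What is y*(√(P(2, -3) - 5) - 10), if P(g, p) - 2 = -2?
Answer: -40/3 + 4*I*√5/3 ≈ -13.333 + 2.9814*I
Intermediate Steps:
H = -14/3 ≈ -4.6667
P(g, p) = 0 (P(g, p) = 2 - 2 = 0)
y = 4/3 (y = -14/3 - 1*(-6) = -14/3 + 6 = 4/3 ≈ 1.3333)
y*(√(P(2, -3) - 5) - 10) = 4*(√(0 - 5) - 10)/3 = 4*(√(-5) - 10)/3 = 4*(I*√5 - 10)/3 = 4*(-10 + I*√5)/3 = -40/3 + 4*I*√5/3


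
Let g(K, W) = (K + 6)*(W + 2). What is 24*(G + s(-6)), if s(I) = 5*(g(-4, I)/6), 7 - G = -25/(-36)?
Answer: -26/3 ≈ -8.6667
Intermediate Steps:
g(K, W) = (2 + W)*(6 + K) (g(K, W) = (6 + K)*(2 + W) = (2 + W)*(6 + K))
G = 227/36 (G = 7 - (-25)/(-36) = 7 - (-25)*(-1)/36 = 7 - 1*25/36 = 7 - 25/36 = 227/36 ≈ 6.3056)
s(I) = 10/3 + 5*I/3 (s(I) = 5*((12 + 2*(-4) + 6*I - 4*I)/6) = 5*((12 - 8 + 6*I - 4*I)*(⅙)) = 5*((4 + 2*I)*(⅙)) = 5*(⅔ + I/3) = 10/3 + 5*I/3)
24*(G + s(-6)) = 24*(227/36 + (10/3 + (5/3)*(-6))) = 24*(227/36 + (10/3 - 10)) = 24*(227/36 - 20/3) = 24*(-13/36) = -26/3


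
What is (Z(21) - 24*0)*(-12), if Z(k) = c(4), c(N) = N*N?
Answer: -192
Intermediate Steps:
c(N) = N²
Z(k) = 16 (Z(k) = 4² = 16)
(Z(21) - 24*0)*(-12) = (16 - 24*0)*(-12) = (16 - 1*0)*(-12) = (16 + 0)*(-12) = 16*(-12) = -192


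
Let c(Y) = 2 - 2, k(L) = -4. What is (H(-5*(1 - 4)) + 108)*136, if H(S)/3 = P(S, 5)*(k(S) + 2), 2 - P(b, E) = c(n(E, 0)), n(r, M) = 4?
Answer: 13056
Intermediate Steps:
c(Y) = 0
P(b, E) = 2 (P(b, E) = 2 - 1*0 = 2 + 0 = 2)
H(S) = -12 (H(S) = 3*(2*(-4 + 2)) = 3*(2*(-2)) = 3*(-4) = -12)
(H(-5*(1 - 4)) + 108)*136 = (-12 + 108)*136 = 96*136 = 13056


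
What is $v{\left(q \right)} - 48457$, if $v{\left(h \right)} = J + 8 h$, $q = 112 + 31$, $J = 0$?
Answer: $-47313$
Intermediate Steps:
$q = 143$
$v{\left(h \right)} = 8 h$ ($v{\left(h \right)} = 0 + 8 h = 8 h$)
$v{\left(q \right)} - 48457 = 8 \cdot 143 - 48457 = 1144 - 48457 = -47313$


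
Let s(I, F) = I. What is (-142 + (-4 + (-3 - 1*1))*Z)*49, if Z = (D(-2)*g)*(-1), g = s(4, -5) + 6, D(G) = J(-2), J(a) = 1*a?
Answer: -14798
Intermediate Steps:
J(a) = a
D(G) = -2
g = 10 (g = 4 + 6 = 10)
Z = 20 (Z = -2*10*(-1) = -20*(-1) = 20)
(-142 + (-4 + (-3 - 1*1))*Z)*49 = (-142 + (-4 + (-3 - 1*1))*20)*49 = (-142 + (-4 + (-3 - 1))*20)*49 = (-142 + (-4 - 4)*20)*49 = (-142 - 8*20)*49 = (-142 - 160)*49 = -302*49 = -14798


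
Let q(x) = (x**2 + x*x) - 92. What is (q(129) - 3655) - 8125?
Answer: 21410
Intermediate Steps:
q(x) = -92 + 2*x**2 (q(x) = (x**2 + x**2) - 92 = 2*x**2 - 92 = -92 + 2*x**2)
(q(129) - 3655) - 8125 = ((-92 + 2*129**2) - 3655) - 8125 = ((-92 + 2*16641) - 3655) - 8125 = ((-92 + 33282) - 3655) - 8125 = (33190 - 3655) - 8125 = 29535 - 8125 = 21410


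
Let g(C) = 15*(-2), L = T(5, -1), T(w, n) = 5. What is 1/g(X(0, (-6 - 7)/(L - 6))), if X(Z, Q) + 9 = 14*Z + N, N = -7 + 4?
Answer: -1/30 ≈ -0.033333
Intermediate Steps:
N = -3
L = 5
X(Z, Q) = -12 + 14*Z (X(Z, Q) = -9 + (14*Z - 3) = -9 + (-3 + 14*Z) = -12 + 14*Z)
g(C) = -30
1/g(X(0, (-6 - 7)/(L - 6))) = 1/(-30) = -1/30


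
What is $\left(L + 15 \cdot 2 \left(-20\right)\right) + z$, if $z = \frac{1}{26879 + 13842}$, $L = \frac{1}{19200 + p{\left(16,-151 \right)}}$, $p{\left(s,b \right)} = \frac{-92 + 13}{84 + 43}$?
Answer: $- \frac{59574514054712}{99290869441} \approx -600.0$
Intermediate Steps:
$p{\left(s,b \right)} = - \frac{79}{127}$
$L = \frac{127}{2438321}$ ($L = \frac{1}{19200 - \frac{79}{127}} = \frac{1}{\frac{2438321}{127}} = \frac{127}{2438321} \approx 5.2085 \cdot 10^{-5}$)
$z = \frac{1}{40721} \approx 2.4557 \cdot 10^{-5}$
$\left(L + 15 \cdot 2 \left(-20\right)\right) + z = \left(\frac{127}{2438321} + 15 \cdot 2 \left(-20\right)\right) + \frac{1}{40721} = \left(\frac{127}{2438321} + 30 \left(-20\right)\right) + \frac{1}{40721} = \left(\frac{127}{2438321} - 600\right) + \frac{1}{40721} = - \frac{1462992473}{2438321} + \frac{1}{40721} = - \frac{59574514054712}{99290869441}$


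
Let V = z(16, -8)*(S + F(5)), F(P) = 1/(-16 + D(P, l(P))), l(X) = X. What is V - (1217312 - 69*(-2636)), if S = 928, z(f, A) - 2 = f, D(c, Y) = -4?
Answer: -13824929/10 ≈ -1.3825e+6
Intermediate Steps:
z(f, A) = 2 + f
F(P) = -1/20 (F(P) = 1/(-16 - 4) = 1/(-20) = -1/20)
V = 167031/10 (V = (2 + 16)*(928 - 1/20) = 18*(18559/20) = 167031/10 ≈ 16703.)
V - (1217312 - 69*(-2636)) = 167031/10 - (1217312 - 69*(-2636)) = 167031/10 - (1217312 + 181884) = 167031/10 - 1*1399196 = 167031/10 - 1399196 = -13824929/10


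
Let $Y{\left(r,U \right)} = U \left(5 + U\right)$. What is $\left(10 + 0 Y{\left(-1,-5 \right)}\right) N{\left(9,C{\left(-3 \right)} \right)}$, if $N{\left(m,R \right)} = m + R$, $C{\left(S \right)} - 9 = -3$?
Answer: $150$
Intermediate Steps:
$C{\left(S \right)} = 6$ ($C{\left(S \right)} = 9 - 3 = 6$)
$N{\left(m,R \right)} = R + m$
$\left(10 + 0 Y{\left(-1,-5 \right)}\right) N{\left(9,C{\left(-3 \right)} \right)} = \left(10 + 0 \left(- 5 \left(5 - 5\right)\right)\right) \left(6 + 9\right) = \left(10 + 0 \left(\left(-5\right) 0\right)\right) 15 = \left(10 + 0 \cdot 0\right) 15 = \left(10 + 0\right) 15 = 10 \cdot 15 = 150$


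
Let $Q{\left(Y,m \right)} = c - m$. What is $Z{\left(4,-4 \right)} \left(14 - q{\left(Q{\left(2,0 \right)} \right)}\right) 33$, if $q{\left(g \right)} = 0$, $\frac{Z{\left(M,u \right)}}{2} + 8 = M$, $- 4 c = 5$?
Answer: $-3696$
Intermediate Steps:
$c = - \frac{5}{4}$ ($c = \left(- \frac{1}{4}\right) 5 = - \frac{5}{4} \approx -1.25$)
$Q{\left(Y,m \right)} = - \frac{5}{4} - m$
$Z{\left(M,u \right)} = -16 + 2 M$
$Z{\left(4,-4 \right)} \left(14 - q{\left(Q{\left(2,0 \right)} \right)}\right) 33 = \left(-16 + 2 \cdot 4\right) \left(14 - 0\right) 33 = \left(-16 + 8\right) \left(14 + 0\right) 33 = \left(-8\right) 14 \cdot 33 = \left(-112\right) 33 = -3696$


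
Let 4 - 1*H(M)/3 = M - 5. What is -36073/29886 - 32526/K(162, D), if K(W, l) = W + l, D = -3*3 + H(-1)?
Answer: -326224465/1823046 ≈ -178.94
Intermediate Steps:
H(M) = 27 - 3*M (H(M) = 12 - 3*(M - 5) = 12 - 3*(-5 + M) = 12 + (15 - 3*M) = 27 - 3*M)
D = 21 (D = -3*3 + (27 - 3*(-1)) = -9 + (27 + 3) = -9 + 30 = 21)
-36073/29886 - 32526/K(162, D) = -36073/29886 - 32526/(162 + 21) = -36073*1/29886 - 32526/183 = -36073/29886 - 32526*1/183 = -36073/29886 - 10842/61 = -326224465/1823046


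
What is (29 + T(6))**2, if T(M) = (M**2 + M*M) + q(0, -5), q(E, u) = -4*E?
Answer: 10201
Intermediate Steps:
T(M) = 2*M**2 (T(M) = (M**2 + M*M) - 4*0 = (M**2 + M**2) + 0 = 2*M**2 + 0 = 2*M**2)
(29 + T(6))**2 = (29 + 2*6**2)**2 = (29 + 2*36)**2 = (29 + 72)**2 = 101**2 = 10201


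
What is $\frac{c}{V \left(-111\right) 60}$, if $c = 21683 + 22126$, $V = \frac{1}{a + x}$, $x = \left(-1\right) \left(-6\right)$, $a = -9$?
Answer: $\frac{14603}{740} \approx 19.734$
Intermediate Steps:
$x = 6$
$V = - \frac{1}{3}$ ($V = \frac{1}{-9 + 6} = \frac{1}{-3} = - \frac{1}{3} \approx -0.33333$)
$c = 43809$
$\frac{c}{V \left(-111\right) 60} = \frac{43809}{\left(- \frac{1}{3}\right) \left(-111\right) 60} = \frac{43809}{37 \cdot 60} = \frac{43809}{2220} = 43809 \cdot \frac{1}{2220} = \frac{14603}{740}$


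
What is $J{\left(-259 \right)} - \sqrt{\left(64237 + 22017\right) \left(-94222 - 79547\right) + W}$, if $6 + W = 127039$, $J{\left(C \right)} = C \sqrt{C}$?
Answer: $i \left(- \sqrt{14988144293} - 259 \sqrt{259}\right) \approx - 1.2659 \cdot 10^{5} i$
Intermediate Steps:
$J{\left(C \right)} = C^{\frac{3}{2}}$
$W = 127033$ ($W = -6 + 127039 = 127033$)
$J{\left(-259 \right)} - \sqrt{\left(64237 + 22017\right) \left(-94222 - 79547\right) + W} = \left(-259\right)^{\frac{3}{2}} - \sqrt{\left(64237 + 22017\right) \left(-94222 - 79547\right) + 127033} = - 259 i \sqrt{259} - \sqrt{86254 \left(-173769\right) + 127033} = - 259 i \sqrt{259} - \sqrt{-14988271326 + 127033} = - 259 i \sqrt{259} - \sqrt{-14988144293} = - 259 i \sqrt{259} - i \sqrt{14988144293} = - i \sqrt{14988144293} - 259 i \sqrt{259}$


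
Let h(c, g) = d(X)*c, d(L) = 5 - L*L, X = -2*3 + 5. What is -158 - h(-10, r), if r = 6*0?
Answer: -118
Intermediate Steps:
r = 0
X = -1 (X = -6 + 5 = -1)
d(L) = 5 - L²
h(c, g) = 4*c (h(c, g) = (5 - 1*(-1)²)*c = (5 - 1*1)*c = (5 - 1)*c = 4*c)
-158 - h(-10, r) = -158 - 4*(-10) = -158 - 1*(-40) = -158 + 40 = -118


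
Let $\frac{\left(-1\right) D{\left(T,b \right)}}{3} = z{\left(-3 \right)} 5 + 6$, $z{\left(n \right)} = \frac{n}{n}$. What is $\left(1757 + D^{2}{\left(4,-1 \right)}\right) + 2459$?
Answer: $5305$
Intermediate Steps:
$z{\left(n \right)} = 1$
$D{\left(T,b \right)} = -33$ ($D{\left(T,b \right)} = - 3 \left(1 \cdot 5 + 6\right) = - 3 \left(5 + 6\right) = \left(-3\right) 11 = -33$)
$\left(1757 + D^{2}{\left(4,-1 \right)}\right) + 2459 = \left(1757 + \left(-33\right)^{2}\right) + 2459 = \left(1757 + 1089\right) + 2459 = 2846 + 2459 = 5305$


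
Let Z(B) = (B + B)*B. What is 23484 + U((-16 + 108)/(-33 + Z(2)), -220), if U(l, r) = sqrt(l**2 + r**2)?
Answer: 23484 + 4*sqrt(1891154)/25 ≈ 23704.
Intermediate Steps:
Z(B) = 2*B**2 (Z(B) = (2*B)*B = 2*B**2)
23484 + U((-16 + 108)/(-33 + Z(2)), -220) = 23484 + sqrt(((-16 + 108)/(-33 + 2*2**2))**2 + (-220)**2) = 23484 + sqrt((92/(-33 + 2*4))**2 + 48400) = 23484 + sqrt((92/(-33 + 8))**2 + 48400) = 23484 + sqrt((92/(-25))**2 + 48400) = 23484 + sqrt((92*(-1/25))**2 + 48400) = 23484 + sqrt((-92/25)**2 + 48400) = 23484 + sqrt(8464/625 + 48400) = 23484 + sqrt(30258464/625) = 23484 + 4*sqrt(1891154)/25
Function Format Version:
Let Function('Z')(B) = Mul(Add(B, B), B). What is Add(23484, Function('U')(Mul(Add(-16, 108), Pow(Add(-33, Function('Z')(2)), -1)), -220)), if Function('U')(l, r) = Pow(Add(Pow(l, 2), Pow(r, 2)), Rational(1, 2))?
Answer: Add(23484, Mul(Rational(4, 25), Pow(1891154, Rational(1, 2)))) ≈ 23704.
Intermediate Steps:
Function('Z')(B) = Mul(2, Pow(B, 2)) (Function('Z')(B) = Mul(Mul(2, B), B) = Mul(2, Pow(B, 2)))
Add(23484, Function('U')(Mul(Add(-16, 108), Pow(Add(-33, Function('Z')(2)), -1)), -220)) = Add(23484, Pow(Add(Pow(Mul(Add(-16, 108), Pow(Add(-33, Mul(2, Pow(2, 2))), -1)), 2), Pow(-220, 2)), Rational(1, 2))) = Add(23484, Pow(Add(Pow(Mul(92, Pow(Add(-33, Mul(2, 4)), -1)), 2), 48400), Rational(1, 2))) = Add(23484, Pow(Add(Pow(Mul(92, Pow(Add(-33, 8), -1)), 2), 48400), Rational(1, 2))) = Add(23484, Pow(Add(Pow(Mul(92, Pow(-25, -1)), 2), 48400), Rational(1, 2))) = Add(23484, Pow(Add(Pow(Mul(92, Rational(-1, 25)), 2), 48400), Rational(1, 2))) = Add(23484, Pow(Add(Pow(Rational(-92, 25), 2), 48400), Rational(1, 2))) = Add(23484, Pow(Add(Rational(8464, 625), 48400), Rational(1, 2))) = Add(23484, Pow(Rational(30258464, 625), Rational(1, 2))) = Add(23484, Mul(Rational(4, 25), Pow(1891154, Rational(1, 2))))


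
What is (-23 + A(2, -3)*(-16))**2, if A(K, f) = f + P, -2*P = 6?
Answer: 5329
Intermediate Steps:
P = -3 (P = -1/2*6 = -3)
A(K, f) = -3 + f (A(K, f) = f - 3 = -3 + f)
(-23 + A(2, -3)*(-16))**2 = (-23 + (-3 - 3)*(-16))**2 = (-23 - 6*(-16))**2 = (-23 + 96)**2 = 73**2 = 5329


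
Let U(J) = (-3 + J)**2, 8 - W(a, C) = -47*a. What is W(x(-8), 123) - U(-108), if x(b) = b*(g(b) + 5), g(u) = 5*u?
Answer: 847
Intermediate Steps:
x(b) = b*(5 + 5*b) (x(b) = b*(5*b + 5) = b*(5 + 5*b))
W(a, C) = 8 + 47*a (W(a, C) = 8 - (-47)*a = 8 + 47*a)
W(x(-8), 123) - U(-108) = (8 + 47*(5*(-8)*(1 - 8))) - (-3 - 108)**2 = (8 + 47*(5*(-8)*(-7))) - 1*(-111)**2 = (8 + 47*280) - 1*12321 = (8 + 13160) - 12321 = 13168 - 12321 = 847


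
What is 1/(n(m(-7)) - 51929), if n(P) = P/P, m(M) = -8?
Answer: -1/51928 ≈ -1.9257e-5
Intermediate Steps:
n(P) = 1
1/(n(m(-7)) - 51929) = 1/(1 - 51929) = 1/(-51928) = -1/51928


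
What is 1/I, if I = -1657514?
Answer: -1/1657514 ≈ -6.0331e-7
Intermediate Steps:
1/I = 1/(-1657514) = -1/1657514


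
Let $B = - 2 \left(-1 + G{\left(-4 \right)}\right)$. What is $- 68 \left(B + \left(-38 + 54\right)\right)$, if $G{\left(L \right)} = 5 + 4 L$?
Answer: $-2720$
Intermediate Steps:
$B = 24$ ($B = - 2 \left(-1 + \left(5 + 4 \left(-4\right)\right)\right) = - 2 \left(-1 + \left(5 - 16\right)\right) = - 2 \left(-1 - 11\right) = \left(-2\right) \left(-12\right) = 24$)
$- 68 \left(B + \left(-38 + 54\right)\right) = - 68 \left(24 + \left(-38 + 54\right)\right) = - 68 \left(24 + 16\right) = \left(-68\right) 40 = -2720$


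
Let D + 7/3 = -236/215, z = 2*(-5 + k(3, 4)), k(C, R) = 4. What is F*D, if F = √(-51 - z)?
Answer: -15491*I/645 ≈ -24.017*I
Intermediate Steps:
z = -2 (z = 2*(-5 + 4) = 2*(-1) = -2)
F = 7*I (F = √(-51 - 1*(-2)) = √(-51 + 2) = √(-49) = 7*I ≈ 7.0*I)
D = -2213/645 (D = -7/3 - 236/215 = -2213/645 ≈ -3.4310)
F*D = (7*I)*(-2213/645) = -15491*I/645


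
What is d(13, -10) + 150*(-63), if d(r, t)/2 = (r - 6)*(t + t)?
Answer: -9730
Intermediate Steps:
d(r, t) = 4*t*(-6 + r) (d(r, t) = 2*((r - 6)*(t + t)) = 2*((-6 + r)*(2*t)) = 2*(2*t*(-6 + r)) = 4*t*(-6 + r))
d(13, -10) + 150*(-63) = 4*(-10)*(-6 + 13) + 150*(-63) = 4*(-10)*7 - 9450 = -280 - 9450 = -9730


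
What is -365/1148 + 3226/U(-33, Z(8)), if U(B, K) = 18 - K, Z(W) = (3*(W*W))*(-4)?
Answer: 1708279/451164 ≈ 3.7864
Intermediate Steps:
Z(W) = -12*W² (Z(W) = (3*W²)*(-4) = -12*W²)
-365/1148 + 3226/U(-33, Z(8)) = -365/1148 + 3226/(18 - (-12)*8²) = -365*1/1148 + 3226/(18 - (-12)*64) = -365/1148 + 3226/(18 - 1*(-768)) = -365/1148 + 3226/(18 + 768) = -365/1148 + 3226/786 = -365/1148 + 3226*(1/786) = -365/1148 + 1613/393 = 1708279/451164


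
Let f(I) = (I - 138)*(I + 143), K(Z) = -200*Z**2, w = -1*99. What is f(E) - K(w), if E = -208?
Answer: 1982690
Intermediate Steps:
w = -99
f(I) = (-138 + I)*(143 + I)
f(E) - K(w) = (-19734 + (-208)**2 + 5*(-208)) - (-200)*(-99)**2 = (-19734 + 43264 - 1040) - (-200)*9801 = 22490 - 1*(-1960200) = 22490 + 1960200 = 1982690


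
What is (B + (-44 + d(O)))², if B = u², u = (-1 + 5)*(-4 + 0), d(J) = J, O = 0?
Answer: 44944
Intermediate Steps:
u = -16 (u = 4*(-4) = -16)
B = 256 (B = (-16)² = 256)
(B + (-44 + d(O)))² = (256 + (-44 + 0))² = (256 - 44)² = 212² = 44944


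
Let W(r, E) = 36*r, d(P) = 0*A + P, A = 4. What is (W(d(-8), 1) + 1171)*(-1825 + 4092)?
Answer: 2001761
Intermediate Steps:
d(P) = P (d(P) = 0*4 + P = 0 + P = P)
(W(d(-8), 1) + 1171)*(-1825 + 4092) = (36*(-8) + 1171)*(-1825 + 4092) = (-288 + 1171)*2267 = 883*2267 = 2001761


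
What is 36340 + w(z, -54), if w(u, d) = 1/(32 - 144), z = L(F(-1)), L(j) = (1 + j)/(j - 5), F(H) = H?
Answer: 4070079/112 ≈ 36340.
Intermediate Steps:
L(j) = (1 + j)/(-5 + j)
z = 0 (z = (1 - 1)/(-5 - 1) = 0/(-6) = -1/6*0 = 0)
w(u, d) = -1/112 (w(u, d) = 1/(-112) = -1/112)
36340 + w(z, -54) = 36340 - 1/112 = 4070079/112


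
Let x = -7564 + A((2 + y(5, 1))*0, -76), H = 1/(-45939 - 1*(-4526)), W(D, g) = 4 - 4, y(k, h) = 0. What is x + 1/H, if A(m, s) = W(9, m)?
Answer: -48977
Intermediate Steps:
W(D, g) = 0
A(m, s) = 0
H = -1/41413 (H = 1/(-45939 + 4526) = 1/(-41413) = -1/41413 ≈ -2.4147e-5)
x = -7564 (x = -7564 + 0 = -7564)
x + 1/H = -7564 + 1/(-1/41413) = -7564 - 41413 = -48977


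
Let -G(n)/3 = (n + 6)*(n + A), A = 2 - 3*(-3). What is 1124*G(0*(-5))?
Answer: -222552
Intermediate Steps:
A = 11 (A = 2 + 9 = 11)
G(n) = -3*(6 + n)*(11 + n) (G(n) = -3*(n + 6)*(n + 11) = -3*(6 + n)*(11 + n))
1124*G(0*(-5)) = 1124*(-198 - 0*(-5) - 3*(0*(-5))²) = 1124*(-198 - 51*0 - 3*0²) = 1124*(-198 + 0 - 3*0) = 1124*(-198 + 0 + 0) = 1124*(-198) = -222552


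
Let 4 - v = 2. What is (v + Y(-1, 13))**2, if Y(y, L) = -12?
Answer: 100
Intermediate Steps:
v = 2 (v = 4 - 1*2 = 4 - 2 = 2)
(v + Y(-1, 13))**2 = (2 - 12)**2 = (-10)**2 = 100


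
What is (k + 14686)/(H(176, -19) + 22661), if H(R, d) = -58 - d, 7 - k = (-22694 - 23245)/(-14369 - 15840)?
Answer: 221907449/341693999 ≈ 0.64943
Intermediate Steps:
k = 165524/30209 (k = 7 - (-22694 - 23245)/(-14369 - 15840) = 7 - (-45939)/(-30209) = 7 - (-45939)*(-1)/30209 = 7 - 1*45939/30209 = 7 - 45939/30209 = 165524/30209 ≈ 5.4793)
(k + 14686)/(H(176, -19) + 22661) = (165524/30209 + 14686)/((-58 - 1*(-19)) + 22661) = 443814898/(30209*((-58 + 19) + 22661)) = 443814898/(30209*(-39 + 22661)) = (443814898/30209)/22622 = (443814898/30209)*(1/22622) = 221907449/341693999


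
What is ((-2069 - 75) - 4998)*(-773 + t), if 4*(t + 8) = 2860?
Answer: 471372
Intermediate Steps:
t = 707 (t = -8 + (¼)*2860 = -8 + 715 = 707)
((-2069 - 75) - 4998)*(-773 + t) = ((-2069 - 75) - 4998)*(-773 + 707) = (-2144 - 4998)*(-66) = -7142*(-66) = 471372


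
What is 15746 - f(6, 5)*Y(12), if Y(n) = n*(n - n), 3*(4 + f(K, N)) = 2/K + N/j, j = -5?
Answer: 15746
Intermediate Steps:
f(K, N) = -4 - N/15 + 2/(3*K) (f(K, N) = -4 + (2/K + N/(-5))/3 = -4 + (2/K + N*(-1/5))/3 = -4 + (2/K - N/5)/3 = -4 + (-N/15 + 2/(3*K)) = -4 - N/15 + 2/(3*K))
Y(n) = 0 (Y(n) = n*0 = 0)
15746 - f(6, 5)*Y(12) = 15746 - (1/15)*(10 - 1*6*(60 + 5))/6*0 = 15746 - (1/15)*(1/6)*(10 - 1*6*65)*0 = 15746 - (1/15)*(1/6)*(10 - 390)*0 = 15746 - (1/15)*(1/6)*(-380)*0 = 15746 - (-38)*0/9 = 15746 - 1*0 = 15746 + 0 = 15746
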